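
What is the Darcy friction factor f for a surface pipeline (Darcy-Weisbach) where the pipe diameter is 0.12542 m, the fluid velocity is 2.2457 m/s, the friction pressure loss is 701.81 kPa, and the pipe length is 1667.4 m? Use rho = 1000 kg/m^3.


f = dP*1000 / ((L/D)*(rho*vel^2/2))
f = 701.81*1000 / ((1667.4/0.12542)*(1000*2.2457^2/2))
f = 0.020935


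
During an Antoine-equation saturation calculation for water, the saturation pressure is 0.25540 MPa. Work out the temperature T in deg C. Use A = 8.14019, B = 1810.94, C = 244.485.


T = B / (A - log10(P_sat * 760 / 0.101325)) - C
T = 1810.94 / (8.14019 - log10(0.25540 * 760 / 0.101325)) - 244.485
T = 128.30 deg C


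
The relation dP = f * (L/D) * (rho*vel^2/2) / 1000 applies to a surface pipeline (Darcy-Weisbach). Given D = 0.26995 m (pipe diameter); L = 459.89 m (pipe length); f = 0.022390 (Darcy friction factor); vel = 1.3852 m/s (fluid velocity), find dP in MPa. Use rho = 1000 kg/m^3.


dP = f * (L/D) * (rho*vel^2/2) / 1000
dP = 0.022390 * (459.89/0.26995) * (1000*1.3852^2/2) / 1000
dP = 36.59483 kPa
Convert: 36.59483 kPa * 0.001 = 0.036595 MPa
dP = 0.036595 MPa


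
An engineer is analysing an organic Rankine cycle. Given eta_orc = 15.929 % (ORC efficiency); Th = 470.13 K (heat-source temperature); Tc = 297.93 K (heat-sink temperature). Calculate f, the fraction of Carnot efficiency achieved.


f = (eta_orc/100) / (1 - Tc/Th)
f = (15.929/100) / (1 - 297.93/470.13)
f = 0.43488


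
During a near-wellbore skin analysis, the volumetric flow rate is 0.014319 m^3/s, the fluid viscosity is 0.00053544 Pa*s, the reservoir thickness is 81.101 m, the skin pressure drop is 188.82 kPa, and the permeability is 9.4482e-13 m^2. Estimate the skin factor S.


S = dP_s * 1000 * 2*pi*k*hr / (q*mu)
S = 188.82 * 1000 * 2*pi*9.4482e-13*81.101 / (0.014319*0.00053544)
S = 11.857


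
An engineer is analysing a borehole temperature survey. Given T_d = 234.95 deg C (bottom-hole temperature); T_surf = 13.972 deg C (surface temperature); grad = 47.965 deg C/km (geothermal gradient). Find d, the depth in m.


d = (T_d - T_surf) / grad * 1000
d = (234.95 - 13.972) / 47.965 * 1000
d = 4607.1 m


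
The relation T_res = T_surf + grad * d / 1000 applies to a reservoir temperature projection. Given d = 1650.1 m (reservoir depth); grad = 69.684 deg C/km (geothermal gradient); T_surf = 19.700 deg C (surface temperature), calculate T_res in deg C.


T_res = T_surf + grad * d / 1000
T_res = 19.700 + 69.684 * 1650.1 / 1000
T_res = 134.69 deg C


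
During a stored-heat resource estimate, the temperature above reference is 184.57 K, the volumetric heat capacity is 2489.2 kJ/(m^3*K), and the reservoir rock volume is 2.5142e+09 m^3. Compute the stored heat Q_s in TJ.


Q_s = Vr * rhoc * dT / 1e12
Q_s = 2.5142e+09 * 2489.2 * 184.57 / 1e12
Q_s = 1155.103 PJ
Convert: 1155.103 PJ * 1000.0 = 1.1551e+06 TJ
Q_s = 1.1551e+06 TJ


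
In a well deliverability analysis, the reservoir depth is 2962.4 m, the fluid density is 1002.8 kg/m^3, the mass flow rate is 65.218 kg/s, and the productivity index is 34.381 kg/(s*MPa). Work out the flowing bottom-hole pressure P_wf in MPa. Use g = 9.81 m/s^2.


Step 1: P_i = rho*g*h/1e6 = 1002.8*9.81*2962.4/1e6 = 29.14252 MPa
Step 2: P_wf = P_i - mdot/PI = 29.14252 - 65.218/34.381 = 27.246 MPa
P_wf = 27.246 MPa


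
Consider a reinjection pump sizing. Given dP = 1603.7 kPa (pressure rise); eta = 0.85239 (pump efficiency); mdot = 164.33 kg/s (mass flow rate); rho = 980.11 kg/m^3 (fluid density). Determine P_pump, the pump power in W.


P_pump = mdot * dP / (rho * eta)
P_pump = 164.33 * 1603.7 / (980.11 * 0.85239)
P_pump = 315.4473 kW
Convert: 315.4473 kW * 1000.0 = 3.1545e+05 W
P_pump = 3.1545e+05 W


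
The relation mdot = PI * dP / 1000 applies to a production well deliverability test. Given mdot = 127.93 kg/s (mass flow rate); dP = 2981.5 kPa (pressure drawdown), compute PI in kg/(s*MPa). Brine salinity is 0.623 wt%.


PI = mdot * 1000 / dP
PI = 127.93 * 1000 / 2981.5
PI = 42.908 kg/(s*MPa)


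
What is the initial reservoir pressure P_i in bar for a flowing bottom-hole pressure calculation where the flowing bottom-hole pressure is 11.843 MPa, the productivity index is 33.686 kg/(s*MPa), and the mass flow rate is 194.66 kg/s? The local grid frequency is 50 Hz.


P_i = P_wf + mdot / PI
P_i = 11.843 + 194.66 / 33.686
P_i = 17.62166 MPa
Convert: 17.62166 MPa * 10.0 = 176.22 bar
P_i = 176.22 bar


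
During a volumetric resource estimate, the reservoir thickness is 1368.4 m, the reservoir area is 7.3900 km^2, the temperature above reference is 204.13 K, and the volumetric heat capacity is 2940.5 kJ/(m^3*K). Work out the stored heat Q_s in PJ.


Step 1: Vr = A*1e6*hr = 7.39*1e6*1368.4 = 1.011248e+10 m^3
Step 2: Q_s = Vr*rhoc*dT/1e12 = 1.011248e+10*2940.5*204.13/1e12 = 6070.0 PJ
Q_s = 6070.0 PJ


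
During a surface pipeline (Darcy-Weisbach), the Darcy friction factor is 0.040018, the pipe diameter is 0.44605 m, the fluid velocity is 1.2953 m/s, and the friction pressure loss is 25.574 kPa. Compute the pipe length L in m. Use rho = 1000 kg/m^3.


L = dP*1000*D / (f*rho*vel^2/2)
L = 25.574*1000*0.44605 / (0.040018*1000*1.2953^2/2)
L = 339.79 m


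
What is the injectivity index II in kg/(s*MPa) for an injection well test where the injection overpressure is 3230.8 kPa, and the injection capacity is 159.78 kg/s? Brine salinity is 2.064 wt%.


II = mdot * 1000 / dP
II = 159.78 * 1000 / 3230.8
II = 49.455 kg/(s*MPa)


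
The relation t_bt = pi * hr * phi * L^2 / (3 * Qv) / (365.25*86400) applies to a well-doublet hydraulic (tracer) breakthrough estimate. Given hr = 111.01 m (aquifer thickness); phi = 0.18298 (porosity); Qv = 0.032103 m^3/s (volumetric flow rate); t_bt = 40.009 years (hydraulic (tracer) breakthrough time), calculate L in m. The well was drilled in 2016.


L = sqrt(t_bt*365.25*86400*3*Qv / (pi*hr*phi))
L = sqrt(40.009*365.25*86400*3*0.032103 / (pi*111.01*0.18298))
L = 1380.4 m


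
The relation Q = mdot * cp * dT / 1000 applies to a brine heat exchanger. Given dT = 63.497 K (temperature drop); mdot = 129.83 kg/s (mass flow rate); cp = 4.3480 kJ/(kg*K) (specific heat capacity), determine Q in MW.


Q = mdot * cp * dT / 1000
Q = 129.83 * 4.3480 * 63.497 / 1000
Q = 35.844 MW


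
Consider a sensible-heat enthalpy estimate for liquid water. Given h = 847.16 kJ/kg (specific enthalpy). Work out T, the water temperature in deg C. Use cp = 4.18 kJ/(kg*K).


T = h / cp
T = 847.16 / 4.18
T = 202.67 deg C


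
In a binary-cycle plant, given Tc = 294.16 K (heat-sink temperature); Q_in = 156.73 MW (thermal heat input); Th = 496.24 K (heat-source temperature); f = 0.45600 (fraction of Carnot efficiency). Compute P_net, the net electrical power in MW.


Step 1: eta = (1 - Tc/Th)*f = (1 - 294.16/496.24)*0.456 = 0.1856934
Step 2: P_net = eta * Q_in = 0.1856934 * 156.73 = 29.104 MW
P_net = 29.104 MW


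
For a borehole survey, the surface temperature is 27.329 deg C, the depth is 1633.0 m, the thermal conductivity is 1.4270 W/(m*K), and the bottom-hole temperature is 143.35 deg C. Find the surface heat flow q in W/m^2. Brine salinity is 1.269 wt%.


Step 1: grad = (T_d - T_surf)/d * 1000 = (143.35 - 27.329)/1633.0 * 1000 = 71.04776 deg C/km
Step 2: q = k * grad / 1000 = 1.427 * 71.04776 / 1000 = 0.10139 W/m^2
q = 0.10139 W/m^2


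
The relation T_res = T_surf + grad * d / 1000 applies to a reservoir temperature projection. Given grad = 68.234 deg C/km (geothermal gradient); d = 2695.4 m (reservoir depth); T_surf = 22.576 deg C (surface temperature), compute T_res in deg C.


T_res = T_surf + grad * d / 1000
T_res = 22.576 + 68.234 * 2695.4 / 1000
T_res = 206.49 deg C


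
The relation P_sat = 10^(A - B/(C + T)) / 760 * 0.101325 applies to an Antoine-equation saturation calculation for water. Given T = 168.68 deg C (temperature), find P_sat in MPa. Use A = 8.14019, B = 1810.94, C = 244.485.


P_sat = 10^(A - B/(C + T)) / 760 * 0.101325
P_sat = 10^(8.14019 - 1810.94/(244.485 + 168.68)) / 760 * 0.101325
P_sat = 0.76208 MPa


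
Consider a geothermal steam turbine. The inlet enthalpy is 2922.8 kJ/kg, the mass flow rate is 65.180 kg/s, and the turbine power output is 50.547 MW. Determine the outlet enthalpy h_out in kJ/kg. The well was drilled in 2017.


h_out = h_in - P * 1000 / mdot
h_out = 2922.8 - 50.547 * 1000 / 65.180
h_out = 2147.3 kJ/kg


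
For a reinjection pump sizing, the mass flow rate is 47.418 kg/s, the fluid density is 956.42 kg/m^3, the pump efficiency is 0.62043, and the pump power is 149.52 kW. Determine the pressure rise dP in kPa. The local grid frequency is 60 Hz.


dP = P_pump * rho * eta / mdot
dP = 149.52 * 956.42 * 0.62043 / 47.418
dP = 1871.1 kPa


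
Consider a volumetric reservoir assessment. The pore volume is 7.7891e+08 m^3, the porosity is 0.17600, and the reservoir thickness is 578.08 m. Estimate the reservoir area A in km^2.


A = Vp / (1e6 * hr * phi)
A = 7.7891e+08 / (1e6 * 578.08 * 0.17600)
A = 7.6557 km^2


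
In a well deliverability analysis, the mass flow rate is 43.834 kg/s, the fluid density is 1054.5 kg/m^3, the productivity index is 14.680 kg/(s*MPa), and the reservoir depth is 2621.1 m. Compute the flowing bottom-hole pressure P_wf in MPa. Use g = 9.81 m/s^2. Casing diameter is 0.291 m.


Step 1: P_i = rho*g*h/1e6 = 1054.5*9.81*2621.1/1e6 = 27.11435 MPa
Step 2: P_wf = P_i - mdot/PI = 27.11435 - 43.834/14.68 = 24.128 MPa
P_wf = 24.128 MPa


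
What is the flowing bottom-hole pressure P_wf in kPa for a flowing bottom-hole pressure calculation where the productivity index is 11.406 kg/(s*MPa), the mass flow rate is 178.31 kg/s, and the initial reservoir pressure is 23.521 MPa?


P_wf = P_i - mdot / PI
P_wf = 23.521 - 178.31 / 11.406
P_wf = 7.888000 MPa
Convert: 7.888000 MPa * 1000.0 = 7888.0 kPa
P_wf = 7888.0 kPa


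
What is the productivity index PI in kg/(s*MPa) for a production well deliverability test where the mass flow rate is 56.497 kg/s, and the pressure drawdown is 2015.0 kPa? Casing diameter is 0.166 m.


PI = mdot * 1000 / dP
PI = 56.497 * 1000 / 2015.0
PI = 28.038 kg/(s*MPa)


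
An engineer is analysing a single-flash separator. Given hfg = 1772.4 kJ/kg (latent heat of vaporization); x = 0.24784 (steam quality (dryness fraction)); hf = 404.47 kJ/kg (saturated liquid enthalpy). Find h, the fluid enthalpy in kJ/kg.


h = hf + x * hfg
h = 404.47 + 0.24784 * 1772.4
h = 843.74 kJ/kg


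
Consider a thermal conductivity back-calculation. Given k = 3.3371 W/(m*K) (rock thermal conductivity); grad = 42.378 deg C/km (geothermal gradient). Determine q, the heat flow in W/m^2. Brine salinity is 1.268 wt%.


q = k * grad / 1000
q = 3.3371 * 42.378 / 1000
q = 0.14142 W/m^2


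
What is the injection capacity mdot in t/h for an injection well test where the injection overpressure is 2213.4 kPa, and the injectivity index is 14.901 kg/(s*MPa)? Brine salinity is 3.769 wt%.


mdot = II * dP / 1000
mdot = 14.901 * 2213.4 / 1000
mdot = 32.98187 kg/s
Convert: 32.98187 kg/s * 3.6 = 118.73 t/h
mdot = 118.73 t/h


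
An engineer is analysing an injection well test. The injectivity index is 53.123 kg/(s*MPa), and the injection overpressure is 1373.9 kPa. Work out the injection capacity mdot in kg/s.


mdot = II * dP / 1000
mdot = 53.123 * 1373.9 / 1000
mdot = 72.986 kg/s


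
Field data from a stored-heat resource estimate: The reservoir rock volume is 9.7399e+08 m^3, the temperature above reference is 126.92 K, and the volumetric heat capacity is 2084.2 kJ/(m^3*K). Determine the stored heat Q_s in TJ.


Q_s = Vr * rhoc * dT / 1e12
Q_s = 9.7399e+08 * 2084.2 * 126.92 / 1e12
Q_s = 257.6463 PJ
Convert: 257.6463 PJ * 1000.0 = 2.5765e+05 TJ
Q_s = 2.5765e+05 TJ


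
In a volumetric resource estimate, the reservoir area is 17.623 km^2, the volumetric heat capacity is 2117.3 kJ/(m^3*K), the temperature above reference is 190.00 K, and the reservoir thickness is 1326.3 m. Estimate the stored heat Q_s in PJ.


Step 1: Vr = A*1e6*hr = 17.623*1e6*1326.3 = 2.337338e+10 m^3
Step 2: Q_s = Vr*rhoc*dT/1e12 = 2.337338e+10*2117.3*190.0/1e12 = 9402.8 PJ
Q_s = 9402.8 PJ


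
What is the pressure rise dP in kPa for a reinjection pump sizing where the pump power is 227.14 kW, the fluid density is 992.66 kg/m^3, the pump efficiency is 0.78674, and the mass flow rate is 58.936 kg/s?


dP = P_pump * rho * eta / mdot
dP = 227.14 * 992.66 * 0.78674 / 58.936
dP = 3009.8 kPa


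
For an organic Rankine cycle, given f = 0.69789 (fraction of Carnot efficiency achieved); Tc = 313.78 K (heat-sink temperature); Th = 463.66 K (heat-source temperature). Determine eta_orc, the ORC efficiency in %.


eta_orc = (1 - Tc/Th) * f * 100
eta_orc = (1 - 313.78/463.66) * 0.69789 * 100
eta_orc = 22.560 %


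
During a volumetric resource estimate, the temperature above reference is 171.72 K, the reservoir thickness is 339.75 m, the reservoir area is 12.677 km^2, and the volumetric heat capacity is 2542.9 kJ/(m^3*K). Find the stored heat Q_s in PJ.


Step 1: Vr = A*1e6*hr = 12.677*1e6*339.75 = 4.307011e+09 m^3
Step 2: Q_s = Vr*rhoc*dT/1e12 = 4.307011e+09*2542.9*171.72/1e12 = 1880.7 PJ
Q_s = 1880.7 PJ


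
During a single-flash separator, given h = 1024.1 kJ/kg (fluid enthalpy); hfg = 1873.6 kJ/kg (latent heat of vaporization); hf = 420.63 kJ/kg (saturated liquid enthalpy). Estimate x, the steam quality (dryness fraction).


x = (h - hf) / hfg
x = (1024.1 - 420.63) / 1873.6
x = 0.32209


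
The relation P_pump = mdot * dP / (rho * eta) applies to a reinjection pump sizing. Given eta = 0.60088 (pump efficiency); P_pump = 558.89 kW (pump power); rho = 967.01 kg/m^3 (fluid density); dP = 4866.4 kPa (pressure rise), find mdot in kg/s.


mdot = P_pump * rho * eta / dP
mdot = 558.89 * 967.01 * 0.60088 / 4866.4
mdot = 66.732 kg/s


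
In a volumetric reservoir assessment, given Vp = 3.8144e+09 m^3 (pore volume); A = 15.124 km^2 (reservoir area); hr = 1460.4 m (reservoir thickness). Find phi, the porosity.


phi = Vp / (A * 1e6 * hr)
phi = 3.8144e+09 / (15.124 * 1e6 * 1460.4)
phi = 0.17270


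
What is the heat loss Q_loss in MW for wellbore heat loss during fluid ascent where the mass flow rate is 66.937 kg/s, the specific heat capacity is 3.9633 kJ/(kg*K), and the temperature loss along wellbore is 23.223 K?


Q_loss = mdot * cp * dT
Q_loss = 66.937 * 3.9633 * 23.223
Q_loss = 6160.862 kW
Convert: 6160.862 kW * 0.001 = 6.1609 MW
Q_loss = 6.1609 MW


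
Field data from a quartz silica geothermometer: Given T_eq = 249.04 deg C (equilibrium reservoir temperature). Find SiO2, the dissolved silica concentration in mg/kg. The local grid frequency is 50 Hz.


SiO2 = 10^(5.19 - 1309/(T_eq + 273.15))
SiO2 = 10^(5.19 - 1309/(249.04 + 273.15))
SiO2 = 482.22 mg/kg


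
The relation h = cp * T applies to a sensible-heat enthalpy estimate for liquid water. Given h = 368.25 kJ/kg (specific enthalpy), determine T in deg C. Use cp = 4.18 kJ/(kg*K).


T = h / cp
T = 368.25 / 4.18
T = 88.098 deg C


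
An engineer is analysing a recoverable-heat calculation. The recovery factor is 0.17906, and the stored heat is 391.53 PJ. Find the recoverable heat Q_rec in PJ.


Q_rec = Q_s * RF
Q_rec = 391.53 * 0.17906
Q_rec = 70.107 PJ


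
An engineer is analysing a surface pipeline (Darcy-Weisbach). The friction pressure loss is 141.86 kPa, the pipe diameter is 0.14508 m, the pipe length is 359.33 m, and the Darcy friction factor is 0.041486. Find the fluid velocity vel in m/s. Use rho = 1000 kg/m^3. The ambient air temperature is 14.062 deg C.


vel = sqrt(dP*1000*2*D / (f*L*rho))
vel = sqrt(141.86*1000*2*0.14508 / (0.041486*359.33*1000))
vel = 1.6617 m/s


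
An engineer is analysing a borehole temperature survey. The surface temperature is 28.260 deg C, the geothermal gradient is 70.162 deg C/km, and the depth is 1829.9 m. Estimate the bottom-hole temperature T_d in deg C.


T_d = T_surf + grad * d / 1000
T_d = 28.260 + 70.162 * 1829.9 / 1000
T_d = 156.65 deg C


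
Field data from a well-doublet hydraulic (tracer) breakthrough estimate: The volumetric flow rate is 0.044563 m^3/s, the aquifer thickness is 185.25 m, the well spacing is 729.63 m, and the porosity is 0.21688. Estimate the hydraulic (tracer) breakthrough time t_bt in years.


t_bt = pi * hr * phi * L^2 / (3 * Qv) / (365.25*86400)
t_bt = pi * 185.25 * 0.21688 * 729.63^2 / (3 * 0.044563) / (365.25*86400)
t_bt = 15.927 years


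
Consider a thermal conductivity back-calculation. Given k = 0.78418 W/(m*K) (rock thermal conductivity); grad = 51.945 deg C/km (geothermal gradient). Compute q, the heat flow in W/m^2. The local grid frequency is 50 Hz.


q = k * grad / 1000
q = 0.78418 * 51.945 / 1000
q = 0.040734 W/m^2


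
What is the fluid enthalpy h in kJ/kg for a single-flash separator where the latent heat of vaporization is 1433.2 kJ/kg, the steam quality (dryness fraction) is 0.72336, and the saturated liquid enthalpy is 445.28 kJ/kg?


h = hf + x * hfg
h = 445.28 + 0.72336 * 1433.2
h = 1482.0 kJ/kg


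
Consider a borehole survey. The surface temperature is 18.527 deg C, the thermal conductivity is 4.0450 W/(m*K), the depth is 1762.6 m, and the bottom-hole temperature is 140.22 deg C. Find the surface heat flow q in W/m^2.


Step 1: grad = (T_d - T_surf)/d * 1000 = (140.22 - 18.527)/1762.6 * 1000 = 69.04176 deg C/km
Step 2: q = k * grad / 1000 = 4.045 * 69.04176 / 1000 = 0.27927 W/m^2
q = 0.27927 W/m^2


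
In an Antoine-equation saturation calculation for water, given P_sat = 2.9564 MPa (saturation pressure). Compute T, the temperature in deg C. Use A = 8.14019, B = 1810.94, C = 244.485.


T = B / (A - log10(P_sat * 760 / 0.101325)) - C
T = 1810.94 / (8.14019 - log10(2.9564 * 760 / 0.101325)) - 244.485
T = 232.79 deg C


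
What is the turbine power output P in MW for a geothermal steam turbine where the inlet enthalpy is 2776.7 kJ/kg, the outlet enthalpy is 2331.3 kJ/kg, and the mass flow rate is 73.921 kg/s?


P = mdot * (h_in - h_out) / 1000
P = 73.921 * (2776.7 - 2331.3) / 1000
P = 32.924 MW


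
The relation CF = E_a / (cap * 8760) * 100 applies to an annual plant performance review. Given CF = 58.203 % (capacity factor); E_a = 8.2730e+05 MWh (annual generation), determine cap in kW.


cap = E_a / (CF/100 * 8760)
cap = 8.2730e+05 / (58.203/100 * 8760)
cap = 162.2608 MW
Convert: 162.2608 MW * 1000.0 = 1.6226e+05 kW
cap = 1.6226e+05 kW


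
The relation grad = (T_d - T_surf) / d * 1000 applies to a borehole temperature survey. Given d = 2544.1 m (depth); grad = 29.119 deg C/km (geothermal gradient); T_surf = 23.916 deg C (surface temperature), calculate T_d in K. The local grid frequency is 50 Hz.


T_d = T_surf + grad * d / 1000
T_d = 23.916 + 29.119 * 2544.1 / 1000
T_d = 97.99765 deg C
Convert to K: 97.99765 + 273.15 = 371.15 K
T_d = 371.15 K


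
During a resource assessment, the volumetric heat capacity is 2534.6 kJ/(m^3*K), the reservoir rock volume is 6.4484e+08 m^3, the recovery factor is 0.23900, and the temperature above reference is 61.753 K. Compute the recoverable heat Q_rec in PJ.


Step 1: Q_s = Vr*rhoc*dT/1e12 = 6.4484e+08*2534.6*61.753/1e12 = 100.9298 PJ
Step 2: Q_rec = Q_s * RF = 100.9298 * 0.239 = 24.122 PJ
Q_rec = 24.122 PJ


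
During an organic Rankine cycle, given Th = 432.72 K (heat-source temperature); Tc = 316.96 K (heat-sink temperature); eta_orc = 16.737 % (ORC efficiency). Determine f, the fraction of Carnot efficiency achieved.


f = (eta_orc/100) / (1 - Tc/Th)
f = (16.737/100) / (1 - 316.96/432.72)
f = 0.62564


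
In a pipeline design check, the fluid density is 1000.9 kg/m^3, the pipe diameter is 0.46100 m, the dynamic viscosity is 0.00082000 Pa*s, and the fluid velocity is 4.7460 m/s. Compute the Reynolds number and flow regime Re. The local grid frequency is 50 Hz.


Step 1: Re = rho*vel*D/mu = 1000.9*4.746*0.461/0.00082 = 2.6706e+06
Step 2: Re = 2.6706e+06 > 4000, so flow is turbulent.
Re = 2.6706e+06 (turbulent)


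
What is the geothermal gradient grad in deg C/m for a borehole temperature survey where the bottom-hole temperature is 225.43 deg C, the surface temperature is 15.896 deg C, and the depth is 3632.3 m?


grad = (T_d - T_surf) / d * 1000
grad = (225.43 - 15.896) / 3632.3 * 1000
grad = 57.68631 deg C/km
Convert: 57.68631 deg C/km * 0.001 = 0.057686 deg C/m
grad = 0.057686 deg C/m


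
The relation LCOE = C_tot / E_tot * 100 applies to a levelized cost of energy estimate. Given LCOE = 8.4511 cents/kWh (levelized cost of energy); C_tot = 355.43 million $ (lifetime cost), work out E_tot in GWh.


E_tot = C_tot / LCOE * 100
E_tot = 355.43 / 8.4511 * 100
E_tot = 4205.7 GWh


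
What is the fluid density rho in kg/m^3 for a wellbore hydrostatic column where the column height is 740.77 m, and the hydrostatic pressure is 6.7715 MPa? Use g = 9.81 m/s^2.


rho = P * 1e6 / (g * h)
rho = 6.7715 * 1e6 / (9.81 * 740.77)
rho = 931.82 kg/m^3


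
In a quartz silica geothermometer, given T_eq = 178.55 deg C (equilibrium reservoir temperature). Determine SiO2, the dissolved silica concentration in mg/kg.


SiO2 = 10^(5.19 - 1309/(T_eq + 273.15))
SiO2 = 10^(5.19 - 1309/(178.55 + 273.15))
SiO2 = 195.91 mg/kg


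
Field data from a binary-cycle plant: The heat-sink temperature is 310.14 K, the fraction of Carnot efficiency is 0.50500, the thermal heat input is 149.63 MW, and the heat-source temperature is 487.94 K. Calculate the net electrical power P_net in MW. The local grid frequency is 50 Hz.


Step 1: eta = (1 - Tc/Th)*f = (1 - 310.14/487.94)*0.505 = 0.1840165
Step 2: P_net = eta * Q_in = 0.1840165 * 149.63 = 27.534 MW
P_net = 27.534 MW


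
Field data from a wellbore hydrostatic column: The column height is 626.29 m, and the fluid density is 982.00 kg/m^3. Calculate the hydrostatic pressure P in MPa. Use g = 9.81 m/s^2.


P = rho * g * h / 1e6
P = 982.00 * 9.81 * 626.29 / 1e6
P = 6.0333 MPa


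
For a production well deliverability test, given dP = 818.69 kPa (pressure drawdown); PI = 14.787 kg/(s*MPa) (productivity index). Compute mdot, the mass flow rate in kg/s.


mdot = PI * dP / 1000
mdot = 14.787 * 818.69 / 1000
mdot = 12.106 kg/s


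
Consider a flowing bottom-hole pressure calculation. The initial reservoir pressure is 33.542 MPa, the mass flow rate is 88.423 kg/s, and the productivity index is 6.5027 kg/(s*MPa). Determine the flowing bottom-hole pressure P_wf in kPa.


P_wf = P_i - mdot / PI
P_wf = 33.542 - 88.423 / 6.5027
P_wf = 19.94411 MPa
Convert: 19.94411 MPa * 1000.0 = 19944 kPa
P_wf = 19944 kPa


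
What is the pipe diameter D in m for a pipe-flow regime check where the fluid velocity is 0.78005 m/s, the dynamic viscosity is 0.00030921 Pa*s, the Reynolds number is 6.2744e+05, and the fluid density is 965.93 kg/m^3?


D = Re * mu / (rho * vel)
D = 6.2744e+05 * 0.00030921 / (965.93 * 0.78005)
D = 0.25749 m


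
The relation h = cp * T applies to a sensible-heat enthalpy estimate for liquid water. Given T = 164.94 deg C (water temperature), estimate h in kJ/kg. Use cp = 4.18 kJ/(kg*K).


h = cp * T
h = 4.18 * 164.94
h = 689.45 kJ/kg


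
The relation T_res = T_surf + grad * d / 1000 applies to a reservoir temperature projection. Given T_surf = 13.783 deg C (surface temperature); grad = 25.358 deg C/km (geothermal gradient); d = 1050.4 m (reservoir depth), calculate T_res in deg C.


T_res = T_surf + grad * d / 1000
T_res = 13.783 + 25.358 * 1050.4 / 1000
T_res = 40.419 deg C


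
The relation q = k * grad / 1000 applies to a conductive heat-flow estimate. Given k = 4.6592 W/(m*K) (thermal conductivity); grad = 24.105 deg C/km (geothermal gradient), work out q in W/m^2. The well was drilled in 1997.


q = k * grad / 1000
q = 4.6592 * 24.105 / 1000
q = 0.11231 W/m^2


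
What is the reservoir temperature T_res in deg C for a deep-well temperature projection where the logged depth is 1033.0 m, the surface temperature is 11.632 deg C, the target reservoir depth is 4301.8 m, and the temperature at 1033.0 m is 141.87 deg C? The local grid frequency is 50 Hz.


Step 1: grad = (T_d1 - T_surf)/d1 * 1000 = (141.87 - 11.632)/1033.0 * 1000 = 126.0774 deg C/km
Step 2: T_res = T_surf + grad*d2/1000 = 11.632 + 126.0774*4301.8/1000 = 553.99 deg C
T_res = 553.99 deg C


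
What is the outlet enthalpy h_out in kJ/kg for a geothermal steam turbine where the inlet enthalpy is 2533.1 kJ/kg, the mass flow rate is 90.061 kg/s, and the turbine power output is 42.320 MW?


h_out = h_in - P * 1000 / mdot
h_out = 2533.1 - 42.320 * 1000 / 90.061
h_out = 2063.2 kJ/kg


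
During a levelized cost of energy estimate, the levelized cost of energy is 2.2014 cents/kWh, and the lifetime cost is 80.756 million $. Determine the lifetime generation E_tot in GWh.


E_tot = C_tot / LCOE * 100
E_tot = 80.756 / 2.2014 * 100
E_tot = 3668.4 GWh


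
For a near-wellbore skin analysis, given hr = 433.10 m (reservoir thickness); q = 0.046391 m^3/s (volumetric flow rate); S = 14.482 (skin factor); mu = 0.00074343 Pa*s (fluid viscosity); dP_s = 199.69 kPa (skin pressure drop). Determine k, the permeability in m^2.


k = S*q*mu / (2*pi*dP_s*1000*hr)
k = 14.482*0.046391*0.00074343 / (2*pi*199.69*1000*433.10)
k = 9.1913e-13 m^2


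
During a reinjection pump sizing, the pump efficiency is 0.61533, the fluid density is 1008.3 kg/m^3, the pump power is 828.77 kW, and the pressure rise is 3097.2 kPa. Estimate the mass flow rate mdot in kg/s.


mdot = P_pump * rho * eta / dP
mdot = 828.77 * 1008.3 * 0.61533 / 3097.2
mdot = 166.02 kg/s


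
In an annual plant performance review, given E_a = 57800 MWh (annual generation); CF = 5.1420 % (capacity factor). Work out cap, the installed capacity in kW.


cap = E_a / (CF/100 * 8760)
cap = 57800 / (5.1420/100 * 8760)
cap = 128.3192 MW
Convert: 128.3192 MW * 1000.0 = 1.2832e+05 kW
cap = 1.2832e+05 kW


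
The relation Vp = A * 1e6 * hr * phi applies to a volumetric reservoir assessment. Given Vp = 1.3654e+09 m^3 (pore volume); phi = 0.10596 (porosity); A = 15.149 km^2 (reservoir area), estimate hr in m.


hr = Vp / (A * 1e6 * phi)
hr = 1.3654e+09 / (15.149 * 1e6 * 0.10596)
hr = 850.62 m


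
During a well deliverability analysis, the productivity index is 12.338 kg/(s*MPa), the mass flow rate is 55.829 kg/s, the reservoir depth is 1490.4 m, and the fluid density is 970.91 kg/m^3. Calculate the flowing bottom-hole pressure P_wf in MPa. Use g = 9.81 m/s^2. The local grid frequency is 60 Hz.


Step 1: P_i = rho*g*h/1e6 = 970.91*9.81*1490.4/1e6 = 14.19550 MPa
Step 2: P_wf = P_i - mdot/PI = 14.19550 - 55.829/12.338 = 9.6705 MPa
P_wf = 9.6705 MPa


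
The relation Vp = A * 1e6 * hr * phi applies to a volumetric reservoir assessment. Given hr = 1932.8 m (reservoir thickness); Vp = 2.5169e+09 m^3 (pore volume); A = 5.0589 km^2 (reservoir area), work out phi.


phi = Vp / (A * 1e6 * hr)
phi = 2.5169e+09 / (5.0589 * 1e6 * 1932.8)
phi = 0.25741


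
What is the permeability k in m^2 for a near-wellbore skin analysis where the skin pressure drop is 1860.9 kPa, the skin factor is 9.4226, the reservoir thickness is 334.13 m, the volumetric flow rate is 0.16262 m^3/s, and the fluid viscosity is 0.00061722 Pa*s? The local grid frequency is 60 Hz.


k = S*q*mu / (2*pi*dP_s*1000*hr)
k = 9.4226*0.16262*0.00061722 / (2*pi*1860.9*1000*334.13)
k = 2.4208e-13 m^2


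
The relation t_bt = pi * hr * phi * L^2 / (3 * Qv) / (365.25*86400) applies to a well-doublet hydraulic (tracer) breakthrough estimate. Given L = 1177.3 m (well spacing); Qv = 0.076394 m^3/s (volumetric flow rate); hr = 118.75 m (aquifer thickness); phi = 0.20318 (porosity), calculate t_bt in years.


t_bt = pi * hr * phi * L^2 / (3 * Qv) / (365.25*86400)
t_bt = pi * 118.75 * 0.20318 * 1177.3^2 / (3 * 0.076394) / (365.25*86400)
t_bt = 14.526 years


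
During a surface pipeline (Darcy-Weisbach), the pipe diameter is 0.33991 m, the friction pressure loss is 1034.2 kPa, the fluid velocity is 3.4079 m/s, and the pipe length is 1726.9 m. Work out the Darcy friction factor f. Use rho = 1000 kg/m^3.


f = dP*1000 / ((L/D)*(rho*vel^2/2))
f = 1034.2*1000 / ((1726.9/0.33991)*(1000*3.4079^2/2))
f = 0.035056


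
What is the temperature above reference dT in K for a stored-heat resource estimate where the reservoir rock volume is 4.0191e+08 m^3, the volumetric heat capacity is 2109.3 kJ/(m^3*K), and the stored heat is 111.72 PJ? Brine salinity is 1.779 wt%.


dT = Q_s * 1e12 / (Vr * rhoc)
dT = 111.72 * 1e12 / (4.0191e+08 * 2109.3)
dT = 131.78 K


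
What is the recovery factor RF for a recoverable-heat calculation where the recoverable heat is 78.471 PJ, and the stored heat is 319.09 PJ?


RF = Q_rec / Q_s
RF = 78.471 / 319.09
RF = 0.24592


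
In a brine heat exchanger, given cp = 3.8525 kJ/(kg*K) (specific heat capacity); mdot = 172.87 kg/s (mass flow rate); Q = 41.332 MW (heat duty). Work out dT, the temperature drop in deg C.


dT = Q * 1000 / (mdot * cp)
dT = 41.332 * 1000 / (172.87 * 3.8525)
dT = 62.06177 K
Convert (temperature difference, 1 K = 1 deg C): 62.06177 K = 62.06177 deg C
dT = 62.062 deg C


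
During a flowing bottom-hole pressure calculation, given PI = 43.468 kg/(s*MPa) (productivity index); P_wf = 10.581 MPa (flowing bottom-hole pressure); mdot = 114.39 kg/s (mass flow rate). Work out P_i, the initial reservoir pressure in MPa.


P_i = P_wf + mdot / PI
P_i = 10.581 + 114.39 / 43.468
P_i = 13.213 MPa


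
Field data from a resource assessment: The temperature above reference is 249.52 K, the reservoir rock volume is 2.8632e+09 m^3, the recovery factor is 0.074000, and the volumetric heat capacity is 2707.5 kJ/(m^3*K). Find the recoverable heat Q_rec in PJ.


Step 1: Q_s = Vr*rhoc*dT/1e12 = 2.8632e+09*2707.5*249.52/1e12 = 1934.307 PJ
Step 2: Q_rec = Q_s * RF = 1934.307 * 0.074 = 143.14 PJ
Q_rec = 143.14 PJ


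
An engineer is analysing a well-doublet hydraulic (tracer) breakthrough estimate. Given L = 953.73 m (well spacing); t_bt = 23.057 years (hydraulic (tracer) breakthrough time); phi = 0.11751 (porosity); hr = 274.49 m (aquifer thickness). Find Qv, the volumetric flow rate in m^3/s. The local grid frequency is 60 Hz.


Qv = pi*hr*phi*L^2 / (3*t_bt*365.25*86400)
Qv = pi*274.49*0.11751*953.73^2 / (3*23.057*365.25*86400)
Qv = 0.042225 m^3/s


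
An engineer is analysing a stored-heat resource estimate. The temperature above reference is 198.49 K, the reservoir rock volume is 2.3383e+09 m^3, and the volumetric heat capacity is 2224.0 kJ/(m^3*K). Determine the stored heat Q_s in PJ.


Q_s = Vr * rhoc * dT / 1e12
Q_s = 2.3383e+09 * 2224.0 * 198.49 / 1e12
Q_s = 1032.2 PJ


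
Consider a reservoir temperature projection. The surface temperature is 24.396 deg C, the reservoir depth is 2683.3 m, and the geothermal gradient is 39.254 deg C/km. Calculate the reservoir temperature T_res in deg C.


T_res = T_surf + grad * d / 1000
T_res = 24.396 + 39.254 * 2683.3 / 1000
T_res = 129.73 deg C


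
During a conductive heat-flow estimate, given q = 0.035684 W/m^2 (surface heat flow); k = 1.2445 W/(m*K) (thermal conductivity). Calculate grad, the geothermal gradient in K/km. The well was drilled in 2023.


grad = q * 1000 / k
grad = 0.035684 * 1000 / 1.2445
grad = 28.67336 deg C/km
Convert: 28.67336 deg C/km * 1.0 = 28.673 K/km
grad = 28.673 K/km


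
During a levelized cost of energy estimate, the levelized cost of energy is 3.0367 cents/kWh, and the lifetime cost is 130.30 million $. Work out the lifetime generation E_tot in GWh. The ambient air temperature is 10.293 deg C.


E_tot = C_tot / LCOE * 100
E_tot = 130.30 / 3.0367 * 100
E_tot = 4290.8 GWh


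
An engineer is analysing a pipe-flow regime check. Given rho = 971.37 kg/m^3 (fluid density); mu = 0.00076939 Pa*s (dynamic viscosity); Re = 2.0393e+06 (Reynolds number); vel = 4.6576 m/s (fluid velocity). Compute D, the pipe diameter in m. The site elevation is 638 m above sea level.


D = Re * mu / (rho * vel)
D = 2.0393e+06 * 0.00076939 / (971.37 * 4.6576)
D = 0.34680 m


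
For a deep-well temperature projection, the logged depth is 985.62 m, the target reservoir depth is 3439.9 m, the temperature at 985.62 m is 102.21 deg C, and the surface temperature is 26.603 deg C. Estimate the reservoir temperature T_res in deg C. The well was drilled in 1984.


Step 1: grad = (T_d1 - T_surf)/d1 * 1000 = (102.21 - 26.603)/985.62 * 1000 = 76.71009 deg C/km
Step 2: T_res = T_surf + grad*d2/1000 = 26.603 + 76.71009*3439.9/1000 = 290.48 deg C
T_res = 290.48 deg C


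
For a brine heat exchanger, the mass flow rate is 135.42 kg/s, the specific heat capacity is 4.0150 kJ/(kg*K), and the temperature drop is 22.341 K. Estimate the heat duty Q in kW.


Q = mdot * cp * dT / 1000
Q = 135.42 * 4.0150 * 22.341 / 1000
Q = 12.14705 MW
Convert: 12.14705 MW * 1000.0 = 12147 kW
Q = 12147 kW


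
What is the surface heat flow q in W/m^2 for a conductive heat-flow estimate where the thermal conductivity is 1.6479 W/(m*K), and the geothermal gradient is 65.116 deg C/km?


q = k * grad / 1000
q = 1.6479 * 65.116 / 1000
q = 0.10730 W/m^2


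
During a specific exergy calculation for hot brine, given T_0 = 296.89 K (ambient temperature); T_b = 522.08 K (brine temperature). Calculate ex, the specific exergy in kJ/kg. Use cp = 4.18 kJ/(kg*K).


ex = cp * ((T_b - T_0) - T_0 * ln(T_b/T_0))
ex = 4.18 * ((522.08 - 296.89) - 296.89 * ln(522.08/296.89))
ex = 240.80 kJ/kg


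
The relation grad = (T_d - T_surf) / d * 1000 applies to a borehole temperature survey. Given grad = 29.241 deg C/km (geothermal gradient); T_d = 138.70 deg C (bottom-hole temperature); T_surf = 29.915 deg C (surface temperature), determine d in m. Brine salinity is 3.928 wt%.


d = (T_d - T_surf) / grad * 1000
d = (138.70 - 29.915) / 29.241 * 1000
d = 3720.3 m


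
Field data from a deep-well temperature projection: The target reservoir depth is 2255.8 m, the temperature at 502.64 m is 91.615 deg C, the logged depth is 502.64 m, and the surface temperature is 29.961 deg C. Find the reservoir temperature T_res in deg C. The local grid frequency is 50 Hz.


Step 1: grad = (T_d1 - T_surf)/d1 * 1000 = (91.615 - 29.961)/502.64 * 1000 = 122.6604 deg C/km
Step 2: T_res = T_surf + grad*d2/1000 = 29.961 + 122.6604*2255.8/1000 = 306.66 deg C
T_res = 306.66 deg C


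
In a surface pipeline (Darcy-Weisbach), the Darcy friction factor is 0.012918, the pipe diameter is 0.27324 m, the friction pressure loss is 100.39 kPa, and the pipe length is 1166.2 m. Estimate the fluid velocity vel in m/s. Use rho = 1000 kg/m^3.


vel = sqrt(dP*1000*2*D / (f*L*rho))
vel = sqrt(100.39*1000*2*0.27324 / (0.012918*1166.2*1000))
vel = 1.9083 m/s


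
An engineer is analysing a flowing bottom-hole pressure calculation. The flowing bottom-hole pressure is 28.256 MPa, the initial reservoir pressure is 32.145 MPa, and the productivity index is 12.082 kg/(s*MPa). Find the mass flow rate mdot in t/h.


mdot = (P_i - P_wf) * PI
mdot = (32.145 - 28.256) * 12.082
mdot = 46.98690 kg/s
Convert: 46.98690 kg/s * 3.6 = 169.15 t/h
mdot = 169.15 t/h


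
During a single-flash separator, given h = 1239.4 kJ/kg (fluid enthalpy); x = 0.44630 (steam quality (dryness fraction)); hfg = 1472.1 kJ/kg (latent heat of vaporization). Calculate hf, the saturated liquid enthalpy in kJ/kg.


hf = h - x * hfg
hf = 1239.4 - 0.44630 * 1472.1
hf = 582.40 kJ/kg


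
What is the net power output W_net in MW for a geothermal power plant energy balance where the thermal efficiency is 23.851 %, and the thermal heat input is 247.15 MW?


W_net = eta / 100 * Q_in
W_net = 23.851 / 100 * 247.15
W_net = 58.948 MW


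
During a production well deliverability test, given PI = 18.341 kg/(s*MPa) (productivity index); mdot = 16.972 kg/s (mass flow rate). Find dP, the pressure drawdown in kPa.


dP = mdot * 1000 / PI
dP = 16.972 * 1000 / 18.341
dP = 925.36 kPa


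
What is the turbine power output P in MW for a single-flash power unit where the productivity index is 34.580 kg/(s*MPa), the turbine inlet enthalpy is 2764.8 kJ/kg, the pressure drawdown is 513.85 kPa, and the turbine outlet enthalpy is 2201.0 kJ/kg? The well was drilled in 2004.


Step 1: mdot = PI * dP / 1000 = 34.58 * 513.85 / 1000 = 17.76893 kg/s
Step 2: P = mdot*(h_in - h_out)/1000 = 17.76893*(2764.8 - 2201.0)/1000 = 10.018 MW
P = 10.018 MW


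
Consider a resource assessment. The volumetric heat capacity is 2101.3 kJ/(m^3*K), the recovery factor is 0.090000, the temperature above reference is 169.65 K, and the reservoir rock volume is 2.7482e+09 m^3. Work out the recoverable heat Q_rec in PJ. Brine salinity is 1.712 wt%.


Step 1: Q_s = Vr*rhoc*dT/1e12 = 2.7482e+09*2101.3*169.65/1e12 = 979.6936 PJ
Step 2: Q_rec = Q_s * RF = 979.6936 * 0.09 = 88.172 PJ
Q_rec = 88.172 PJ


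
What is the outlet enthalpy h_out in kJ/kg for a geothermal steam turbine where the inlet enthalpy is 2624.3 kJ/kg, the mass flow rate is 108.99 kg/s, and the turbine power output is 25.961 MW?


h_out = h_in - P * 1000 / mdot
h_out = 2624.3 - 25.961 * 1000 / 108.99
h_out = 2386.1 kJ/kg


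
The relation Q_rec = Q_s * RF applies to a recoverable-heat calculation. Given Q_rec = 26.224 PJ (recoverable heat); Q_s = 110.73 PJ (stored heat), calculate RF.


RF = Q_rec / Q_s
RF = 26.224 / 110.73
RF = 0.23683


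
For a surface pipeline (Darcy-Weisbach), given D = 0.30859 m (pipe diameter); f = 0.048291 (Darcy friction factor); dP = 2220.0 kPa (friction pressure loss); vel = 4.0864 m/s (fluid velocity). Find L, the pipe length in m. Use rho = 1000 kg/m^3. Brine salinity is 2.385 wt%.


L = dP*1000*D / (f*rho*vel^2/2)
L = 2220.0*1000*0.30859 / (0.048291*1000*4.0864^2/2)
L = 1699.1 m


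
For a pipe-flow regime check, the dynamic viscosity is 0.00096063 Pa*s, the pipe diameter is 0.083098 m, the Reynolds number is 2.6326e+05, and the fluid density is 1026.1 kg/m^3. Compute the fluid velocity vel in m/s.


vel = Re * mu / (rho * D)
vel = 2.6326e+05 * 0.00096063 / (1026.1 * 0.083098)
vel = 2.9659 m/s


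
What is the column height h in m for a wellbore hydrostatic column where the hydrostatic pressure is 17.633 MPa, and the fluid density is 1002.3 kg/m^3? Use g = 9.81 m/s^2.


h = P * 1e6 / (g * rho)
h = 17.633 * 1e6 / (9.81 * 1002.3)
h = 1793.3 m


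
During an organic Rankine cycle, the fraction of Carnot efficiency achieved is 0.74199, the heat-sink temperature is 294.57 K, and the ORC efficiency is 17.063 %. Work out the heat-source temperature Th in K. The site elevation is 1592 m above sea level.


Th = Tc / (1 - (eta_orc/100)/f)
Th = 294.57 / (1 - (17.063/100)/0.74199)
Th = 382.54 K


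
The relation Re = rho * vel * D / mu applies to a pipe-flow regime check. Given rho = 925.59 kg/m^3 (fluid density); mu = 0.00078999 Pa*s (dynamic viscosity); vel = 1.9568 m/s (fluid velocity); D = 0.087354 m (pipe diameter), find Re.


Re = rho * vel * D / mu
Re = 925.59 * 1.9568 * 0.087354 / 0.00078999
Re = 2.0027e+05


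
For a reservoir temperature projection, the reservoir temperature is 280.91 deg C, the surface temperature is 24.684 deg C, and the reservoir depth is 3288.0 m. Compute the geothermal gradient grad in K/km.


grad = (T_res - T_surf) / d * 1000
grad = (280.91 - 24.684) / 3288.0 * 1000
grad = 77.92762 deg C/km
Convert: 77.92762 deg C/km * 1.0 = 77.928 K/km
grad = 77.928 K/km


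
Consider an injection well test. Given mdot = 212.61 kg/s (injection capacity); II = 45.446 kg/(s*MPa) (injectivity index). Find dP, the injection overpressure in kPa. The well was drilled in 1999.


dP = mdot * 1000 / II
dP = 212.61 * 1000 / 45.446
dP = 4678.3 kPa


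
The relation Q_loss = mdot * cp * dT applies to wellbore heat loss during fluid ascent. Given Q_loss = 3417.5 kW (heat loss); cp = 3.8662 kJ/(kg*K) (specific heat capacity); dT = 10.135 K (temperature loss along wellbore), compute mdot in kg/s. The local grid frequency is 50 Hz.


mdot = Q_loss / (cp * dT)
mdot = 3417.5 / (3.8662 * 10.135)
mdot = 87.217 kg/s
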